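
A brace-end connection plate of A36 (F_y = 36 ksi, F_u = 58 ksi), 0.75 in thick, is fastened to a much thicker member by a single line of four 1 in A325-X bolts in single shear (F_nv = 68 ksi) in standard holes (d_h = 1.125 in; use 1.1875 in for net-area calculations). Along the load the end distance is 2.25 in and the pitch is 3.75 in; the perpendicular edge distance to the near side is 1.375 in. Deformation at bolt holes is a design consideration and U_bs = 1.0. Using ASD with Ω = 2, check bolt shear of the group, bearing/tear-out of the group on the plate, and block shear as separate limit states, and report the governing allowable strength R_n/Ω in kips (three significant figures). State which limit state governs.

107 kips (bolt shear governs)

Bolt shear: A_b = π·1²/4 = 0.7854 in²; R_n = 68 × 0.7854 × 4 × 1 = 213.6 kips → 213.6 / 2 = 107 kips.
Bearing: edge l_c = 1.688, r_n = 88.09 kips; interior l_c = 2.625, r_n = 104.4 kips; R_n = 88.09 + 3·104.4 = 401.3 kips → 201 kips.
Block shear: A_gv = 10.12, A_nv = 7.008, A_nt = 0.5859 in²; R_n = min(0.6F_uA_nv, 0.6F_yA_gv) + U_bs·F_u·A_nt = 252.7 kips → 126 kips.
Bolt shear governs: 107 kips.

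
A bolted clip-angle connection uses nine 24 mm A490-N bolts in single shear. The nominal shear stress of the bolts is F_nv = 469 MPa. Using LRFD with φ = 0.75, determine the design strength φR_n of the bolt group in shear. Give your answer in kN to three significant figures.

1430 kN

A_b = π × 24² / 4 = 452.4 mm².
R_n = F_nv · A_b · n · n_s = 469 × 452.4 × 9 × 1 / 1000 = 1910 kN.
Design strength φR_n = 0.75 × 1910 = 1430 kN.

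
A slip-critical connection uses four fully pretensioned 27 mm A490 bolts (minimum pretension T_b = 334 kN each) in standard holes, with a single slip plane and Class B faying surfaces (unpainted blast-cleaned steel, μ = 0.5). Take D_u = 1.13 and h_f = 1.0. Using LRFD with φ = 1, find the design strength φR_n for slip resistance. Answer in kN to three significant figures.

755 kN

R_n = μ · D_u · h_f · T_b · n_s · n_b = 0.5 × 1.13 × 1.0 × 334 × 1 × 4 = 754.8 kN.
Design strength φR_n = 1 × 754.8 = 755 kN.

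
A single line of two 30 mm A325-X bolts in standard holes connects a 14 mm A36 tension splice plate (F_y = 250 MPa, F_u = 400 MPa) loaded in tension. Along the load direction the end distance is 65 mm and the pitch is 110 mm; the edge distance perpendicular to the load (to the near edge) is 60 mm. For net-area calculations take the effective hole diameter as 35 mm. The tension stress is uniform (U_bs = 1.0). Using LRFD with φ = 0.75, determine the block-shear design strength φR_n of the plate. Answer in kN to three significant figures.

454 kN

Shear plane L_v = 65 + 1·110 = 175 mm; A_gv = 175 × 14 = 2450 mm².
A_nv = (175 − 1.5·35) × 14 = 1715 mm².
A_nt = (60 − 0.5·35) × 14 = 595 mm².
0.6 F_u A_nv = 411.6 kN; 0.6 F_y A_gv = 367.5 kN → shear yielding governs the shear term.
R_n = 367.5 + 1.0 × 400 × 595 / 1000 = 605.5 kN.
Design strength φR_n = 0.75 × 605.5 = 454 kN.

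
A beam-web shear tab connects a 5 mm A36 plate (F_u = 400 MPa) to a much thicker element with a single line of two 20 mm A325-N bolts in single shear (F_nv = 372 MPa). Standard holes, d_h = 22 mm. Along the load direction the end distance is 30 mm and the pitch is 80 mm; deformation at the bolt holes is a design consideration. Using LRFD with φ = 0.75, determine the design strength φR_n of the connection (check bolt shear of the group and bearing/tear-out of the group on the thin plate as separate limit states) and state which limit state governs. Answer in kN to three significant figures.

106 kN (bearing governs)

Bolt shear: A_b = π·20²/4 = 314.2 mm²; R_n = 372 × 314.2 × 2 × 1 / 1000 = 233.7 kN → 0.75 × 233.7 = 175 kN.
Bearing (1.2 l_c t F_u ≤ 2.4 d t F_u): upper limit = 2.4·20·5·400 / 1000 = 96 kN.
  Edge l_c = 30 − 22/2 = 19 → r_n = 45.6 kN; interior l_c = 80 − 22 = 58 → r_n = 96 kN.
  R_n,bearing = 1·45.6 + 1·96 = 141.6 kN → 0.75 × 141.6 = 106 kN.
Bearing governs: 106 kN.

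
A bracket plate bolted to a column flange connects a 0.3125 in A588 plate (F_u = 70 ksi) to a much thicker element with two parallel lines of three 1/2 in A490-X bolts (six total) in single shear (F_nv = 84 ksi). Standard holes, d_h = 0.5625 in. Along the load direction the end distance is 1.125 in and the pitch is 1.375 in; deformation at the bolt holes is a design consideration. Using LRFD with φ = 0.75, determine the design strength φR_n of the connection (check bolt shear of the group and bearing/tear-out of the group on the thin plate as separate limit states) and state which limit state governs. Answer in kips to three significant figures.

Bolt shear: A_b = π·0.5²/4 = 0.1963 in²; R_n = 84 × 0.1963 × 6 × 1 = 98.96 kips → 0.75 × 98.96 = 74.2 kips.
Bearing (1.2 l_c t F_u ≤ 2.4 d t F_u): upper limit = 2.4·0.5·0.3125·70 = 26.25 kips.
  Edge l_c = 1.125 − 0.5625/2 = 0.8438 → r_n = 22.15 kips; interior l_c = 1.375 − 0.5625 = 0.8125 → r_n = 21.33 kips.
  R_n,bearing = 2·22.15 + 4·21.33 = 129.6 kips → 0.75 × 129.6 = 97.2 kips.
Bolt shear governs: 74.2 kips.

74.2 kips (bolt shear governs)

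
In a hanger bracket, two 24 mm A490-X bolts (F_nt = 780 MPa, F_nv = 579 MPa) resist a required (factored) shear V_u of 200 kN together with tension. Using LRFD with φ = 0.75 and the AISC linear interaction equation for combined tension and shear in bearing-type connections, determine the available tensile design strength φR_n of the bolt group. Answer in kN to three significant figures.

A_b = π·24²/4 = 452.4 mm²; f_rv = 200 × 1000 / (2 × 452.4) = 221 MPa.
F'_nt = 1.3 F_nt − (F_nt / φF_nv) f_rv = 1.3·780 − (780/(0.75·579))·221 = 617 MPa, capped at F_nt → F'_nt = 617 MPa.
R_n = F'_nt · A_b · n = 617 × 452.4 × 2 / 1000 = 558.2 kN.
Design strength φR_n = 0.75 × 558.2 = 419 kN.

419 kN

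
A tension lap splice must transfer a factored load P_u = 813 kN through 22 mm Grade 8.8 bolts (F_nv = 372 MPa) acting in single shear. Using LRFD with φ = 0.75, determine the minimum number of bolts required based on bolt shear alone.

8 bolts

A_b = π·22²/4 = 380.1 mm².
Per-bolt design strength φR_n = 0.75 × 372 × 380.1 × 1 / 1000 = 106.1 kN.
n ≥ 813 / 106.1 = 7.666 → use 8 bolts.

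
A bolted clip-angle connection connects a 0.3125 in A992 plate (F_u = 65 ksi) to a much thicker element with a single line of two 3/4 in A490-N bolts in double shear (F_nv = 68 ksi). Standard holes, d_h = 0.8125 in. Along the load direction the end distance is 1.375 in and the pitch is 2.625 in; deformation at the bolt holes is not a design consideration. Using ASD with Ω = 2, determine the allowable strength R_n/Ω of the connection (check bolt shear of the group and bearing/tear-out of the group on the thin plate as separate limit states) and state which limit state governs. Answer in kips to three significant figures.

37.6 kips (bearing governs)

Bolt shear: A_b = π·0.75²/4 = 0.4418 in²; R_n = 68 × 0.4418 × 2 × 2 = 120.2 kips → 120.2 / 2 = 60.1 kips.
Bearing (1.5 l_c t F_u ≤ 3.0 d t F_u): upper limit = 3.0·0.75·0.3125·65 = 45.7 kips.
  Edge l_c = 1.375 − 0.8125/2 = 0.9688 → r_n = 29.52 kips; interior l_c = 2.625 − 0.8125 = 1.812 → r_n = 45.7 kips.
  R_n,bearing = 1·29.52 + 1·45.7 = 75.22 kips → 75.22 / 2 = 37.6 kips.
Bearing governs: 37.6 kips.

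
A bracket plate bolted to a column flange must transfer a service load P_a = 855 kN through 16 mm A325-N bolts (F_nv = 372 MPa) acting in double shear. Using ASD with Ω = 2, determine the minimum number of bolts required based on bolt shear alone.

12 bolts

A_b = π·16²/4 = 201.1 mm².
Per-bolt allowable strength R_n/Ω = 372 × 201.1 × 2 / 1000 / 2 = 74.8 kN.
n ≥ 855 / 74.8 = 11.43 → use 12 bolts.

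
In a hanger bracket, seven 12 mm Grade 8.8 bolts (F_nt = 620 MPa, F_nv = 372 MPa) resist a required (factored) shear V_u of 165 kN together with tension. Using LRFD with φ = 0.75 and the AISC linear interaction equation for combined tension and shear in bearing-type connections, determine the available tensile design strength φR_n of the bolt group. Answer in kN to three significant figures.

A_b = π·12²/4 = 113.1 mm²; f_rv = 165 × 1000 / (7 × 113.1) = 208.4 MPa.
F'_nt = 1.3 F_nt − (F_nt / φF_nv) f_rv = 1.3·620 − (620/(0.75·372))·208.4 = 342.9 MPa, capped at F_nt → F'_nt = 342.9 MPa.
R_n = F'_nt · A_b · n = 342.9 × 113.1 × 7 / 1000 = 271.4 kN.
Design strength φR_n = 0.75 × 271.4 = 204 kN.

204 kN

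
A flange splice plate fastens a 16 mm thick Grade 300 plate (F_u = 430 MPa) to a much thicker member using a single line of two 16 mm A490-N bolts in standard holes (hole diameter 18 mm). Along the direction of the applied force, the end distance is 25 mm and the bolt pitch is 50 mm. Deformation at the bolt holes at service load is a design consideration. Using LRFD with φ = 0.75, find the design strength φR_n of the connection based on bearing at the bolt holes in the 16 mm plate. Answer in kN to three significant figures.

Per bolt r_n = 1.2 l_c t F_u ≤ 2.4 d t F_u; upper limit = 2.4 × 16 × 16 × 430 / 1000 = 264.2 kN.
Edge bolt: l_c = 25 − 18/2 = 16 mm → 1.2 × 16 × 16 × 430 / 1000 = 132.1 → r_n = 132.1 kN.
Interior bolts: l_c = 50 − 18 = 32 mm → 1.2 × 32 × 16 × 430 / 1000 = 264.2 → r_n = 264.2 kN.
R_n = 1 × 132.1 + 1 × 264.2 = 396.3 kN.
Design strength φR_n = 0.75 × 396.3 = 297 kN.

297 kN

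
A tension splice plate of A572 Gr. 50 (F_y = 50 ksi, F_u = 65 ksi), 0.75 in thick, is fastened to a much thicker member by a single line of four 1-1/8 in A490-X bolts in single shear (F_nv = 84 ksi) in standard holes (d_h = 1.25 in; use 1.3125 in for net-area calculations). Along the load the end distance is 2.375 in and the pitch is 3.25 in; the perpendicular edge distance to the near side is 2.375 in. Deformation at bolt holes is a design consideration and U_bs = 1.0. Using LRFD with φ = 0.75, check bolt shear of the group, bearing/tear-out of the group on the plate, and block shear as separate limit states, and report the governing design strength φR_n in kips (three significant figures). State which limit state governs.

228 kips (block shear governs)

Bolt shear: A_b = π·1.125²/4 = 0.994 in²; R_n = 84 × 0.994 × 4 × 1 = 334 kips → 0.75 × 334 = 250 kips.
Bearing: edge l_c = 1.75, r_n = 102.4 kips; interior l_c = 2, r_n = 117 kips; R_n = 102.4 + 3·117 = 453.4 kips → 340 kips.
Block shear: A_gv = 9.094, A_nv = 5.648, A_nt = 1.289 in²; R_n = min(0.6F_uA_nv, 0.6F_yA_gv) + U_bs·F_u·A_nt = 304.1 kips → 228 kips.
Block shear governs: 228 kips.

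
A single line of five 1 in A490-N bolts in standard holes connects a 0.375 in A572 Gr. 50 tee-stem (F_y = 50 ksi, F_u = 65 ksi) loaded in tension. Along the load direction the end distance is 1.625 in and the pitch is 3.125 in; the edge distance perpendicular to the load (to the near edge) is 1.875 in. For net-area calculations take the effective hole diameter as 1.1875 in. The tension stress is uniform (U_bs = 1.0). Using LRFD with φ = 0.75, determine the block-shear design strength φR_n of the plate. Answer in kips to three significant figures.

120 kips

Shear plane L_v = 1.625 + 4·3.125 = 14.12 in; A_gv = 14.12 × 0.375 = 5.297 in².
A_nv = (14.12 − 4.5·1.1875) × 0.375 = 3.293 in².
A_nt = (1.875 − 0.5·1.1875) × 0.375 = 0.4805 in².
0.6 F_u A_nv = 128.4 kips; 0.6 F_y A_gv = 158.9 kips → shear rupture governs the shear term.
R_n = 128.4 + 1.0 × 65 × 0.4805 = 159.7 kips.
Design strength φR_n = 0.75 × 159.7 = 120 kips.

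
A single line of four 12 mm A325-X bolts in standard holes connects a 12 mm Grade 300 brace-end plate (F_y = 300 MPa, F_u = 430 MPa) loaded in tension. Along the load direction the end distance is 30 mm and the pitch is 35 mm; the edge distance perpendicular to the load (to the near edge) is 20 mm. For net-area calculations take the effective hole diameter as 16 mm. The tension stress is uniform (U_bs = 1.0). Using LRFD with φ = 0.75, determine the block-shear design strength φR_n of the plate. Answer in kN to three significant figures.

230 kN

Shear plane L_v = 30 + 3·35 = 135 mm; A_gv = 135 × 12 = 1620 mm².
A_nv = (135 − 3.5·16) × 12 = 948 mm².
A_nt = (20 − 0.5·16) × 12 = 144 mm².
0.6 F_u A_nv = 244.6 kN; 0.6 F_y A_gv = 291.6 kN → shear rupture governs the shear term.
R_n = 244.6 + 1.0 × 430 × 144 / 1000 = 306.5 kN.
Design strength φR_n = 0.75 × 306.5 = 230 kN.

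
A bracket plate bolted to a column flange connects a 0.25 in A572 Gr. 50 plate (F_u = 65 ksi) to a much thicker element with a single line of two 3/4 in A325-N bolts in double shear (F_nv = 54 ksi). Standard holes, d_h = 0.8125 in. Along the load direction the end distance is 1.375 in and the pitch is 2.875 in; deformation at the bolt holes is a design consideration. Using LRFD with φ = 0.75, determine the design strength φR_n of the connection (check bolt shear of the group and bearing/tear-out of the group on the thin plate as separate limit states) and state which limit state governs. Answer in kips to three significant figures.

Bolt shear: A_b = π·0.75²/4 = 0.4418 in²; R_n = 54 × 0.4418 × 2 × 2 = 95.43 kips → 0.75 × 95.43 = 71.6 kips.
Bearing (1.2 l_c t F_u ≤ 2.4 d t F_u): upper limit = 2.4·0.75·0.25·65 = 29.25 kips.
  Edge l_c = 1.375 − 0.8125/2 = 0.9688 → r_n = 18.89 kips; interior l_c = 2.875 − 0.8125 = 2.062 → r_n = 29.25 kips.
  R_n,bearing = 1·18.89 + 1·29.25 = 48.14 kips → 0.75 × 48.14 = 36.1 kips.
Bearing governs: 36.1 kips.

36.1 kips (bearing governs)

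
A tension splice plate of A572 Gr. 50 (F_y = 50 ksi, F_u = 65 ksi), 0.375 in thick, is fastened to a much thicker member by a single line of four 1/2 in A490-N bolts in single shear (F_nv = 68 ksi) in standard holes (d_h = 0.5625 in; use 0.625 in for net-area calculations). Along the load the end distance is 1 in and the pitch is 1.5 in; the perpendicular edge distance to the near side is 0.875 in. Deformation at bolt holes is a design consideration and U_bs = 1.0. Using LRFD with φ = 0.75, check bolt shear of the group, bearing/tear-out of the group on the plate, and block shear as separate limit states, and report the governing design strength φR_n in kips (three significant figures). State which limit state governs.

Bolt shear: A_b = π·0.5²/4 = 0.1963 in²; R_n = 68 × 0.1963 × 4 × 1 = 53.41 kips → 0.75 × 53.41 = 40.1 kips.
Bearing: edge l_c = 0.7188, r_n = 21.02 kips; interior l_c = 0.9375, r_n = 27.42 kips; R_n = 21.02 + 3·27.42 = 103.3 kips → 77.5 kips.
Block shear: A_gv = 2.062, A_nv = 1.242, A_nt = 0.2109 in²; R_n = min(0.6F_uA_nv, 0.6F_yA_gv) + U_bs·F_u·A_nt = 62.16 kips → 46.6 kips.
Bolt shear governs: 40.1 kips.

40.1 kips (bolt shear governs)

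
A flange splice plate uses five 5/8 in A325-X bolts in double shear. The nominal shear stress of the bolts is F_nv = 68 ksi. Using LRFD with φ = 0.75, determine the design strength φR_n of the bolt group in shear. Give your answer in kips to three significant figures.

156 kips

A_b = π × 0.625² / 4 = 0.3068 in².
R_n = F_nv · A_b · n · n_s = 68 × 0.3068 × 5 × 2 = 208.6 kips.
Design strength φR_n = 0.75 × 208.6 = 156 kips.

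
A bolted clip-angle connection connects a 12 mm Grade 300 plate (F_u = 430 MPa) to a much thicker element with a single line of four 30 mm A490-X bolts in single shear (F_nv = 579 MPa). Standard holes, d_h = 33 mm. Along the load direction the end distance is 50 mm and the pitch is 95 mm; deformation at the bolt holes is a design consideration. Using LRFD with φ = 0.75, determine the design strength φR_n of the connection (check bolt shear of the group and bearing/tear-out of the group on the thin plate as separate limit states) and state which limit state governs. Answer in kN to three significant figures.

991 kN (bearing governs)

Bolt shear: A_b = π·30²/4 = 706.9 mm²; R_n = 579 × 706.9 × 4 × 1 / 1000 = 1637 kN → 0.75 × 1637 = 1230 kN.
Bearing (1.2 l_c t F_u ≤ 2.4 d t F_u): upper limit = 2.4·30·12·430 / 1000 = 371.5 kN.
  Edge l_c = 50 − 33/2 = 33.5 → r_n = 207.4 kN; interior l_c = 95 − 33 = 62 → r_n = 371.5 kN.
  R_n,bearing = 1·207.4 + 3·371.5 = 1322 kN → 0.75 × 1322 = 991 kN.
Bearing governs: 991 kN.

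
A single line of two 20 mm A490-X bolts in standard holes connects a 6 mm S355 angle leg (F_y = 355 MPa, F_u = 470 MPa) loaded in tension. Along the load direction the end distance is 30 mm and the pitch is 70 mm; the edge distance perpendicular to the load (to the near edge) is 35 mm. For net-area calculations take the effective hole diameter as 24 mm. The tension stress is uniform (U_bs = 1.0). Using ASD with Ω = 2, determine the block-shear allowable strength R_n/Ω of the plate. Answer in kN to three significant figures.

86.6 kN

Shear plane L_v = 30 + 1·70 = 100 mm; A_gv = 100 × 6 = 600 mm².
A_nv = (100 − 1.5·24) × 6 = 384 mm².
A_nt = (35 − 0.5·24) × 6 = 138 mm².
0.6 F_u A_nv = 108.3 kN; 0.6 F_y A_gv = 127.8 kN → shear rupture governs the shear term.
R_n = 108.3 + 1.0 × 470 × 138 / 1000 = 173.1 kN.
Allowable strength R_n/Ω = 173.1 / 2 = 86.6 kN.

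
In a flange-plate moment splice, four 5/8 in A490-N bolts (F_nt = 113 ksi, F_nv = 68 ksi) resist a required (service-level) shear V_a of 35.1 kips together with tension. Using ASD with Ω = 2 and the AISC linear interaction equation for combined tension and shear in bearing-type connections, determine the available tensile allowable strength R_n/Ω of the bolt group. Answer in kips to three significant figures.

A_b = π·0.625²/4 = 0.3068 in²; f_rv = 35.1 / (4 × 0.3068) = 28.6 ksi.
F'_nt = 1.3 F_nt − (Ω F_nt / F_nv) f_rv = 1.3·113 − (2·113/68)·28.6 = 51.84 ksi, capped at F_nt → F'_nt = 51.84 ksi.
R_n = F'_nt · A_b · n = 51.84 × 0.3068 × 4 = 63.62 kips.
Allowable strength R_n/Ω = 63.62 / 2 = 31.8 kips.

31.8 kips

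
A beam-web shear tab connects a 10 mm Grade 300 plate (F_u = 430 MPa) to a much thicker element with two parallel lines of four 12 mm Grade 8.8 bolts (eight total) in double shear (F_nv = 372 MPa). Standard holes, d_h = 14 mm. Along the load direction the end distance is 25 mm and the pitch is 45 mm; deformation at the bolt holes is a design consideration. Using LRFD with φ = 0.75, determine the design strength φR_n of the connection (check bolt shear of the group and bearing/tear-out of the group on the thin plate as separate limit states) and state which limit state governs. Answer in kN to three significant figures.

Bolt shear: A_b = π·12²/4 = 113.1 mm²; R_n = 372 × 113.1 × 8 × 2 / 1000 = 673.2 kN → 0.75 × 673.2 = 505 kN.
Bearing (1.2 l_c t F_u ≤ 2.4 d t F_u): upper limit = 2.4·12·10·430 / 1000 = 123.8 kN.
  Edge l_c = 25 − 14/2 = 18 → r_n = 92.88 kN; interior l_c = 45 − 14 = 31 → r_n = 123.8 kN.
  R_n,bearing = 2·92.88 + 6·123.8 = 928.8 kN → 0.75 × 928.8 = 697 kN.
Bolt shear governs: 505 kN.

505 kN (bolt shear governs)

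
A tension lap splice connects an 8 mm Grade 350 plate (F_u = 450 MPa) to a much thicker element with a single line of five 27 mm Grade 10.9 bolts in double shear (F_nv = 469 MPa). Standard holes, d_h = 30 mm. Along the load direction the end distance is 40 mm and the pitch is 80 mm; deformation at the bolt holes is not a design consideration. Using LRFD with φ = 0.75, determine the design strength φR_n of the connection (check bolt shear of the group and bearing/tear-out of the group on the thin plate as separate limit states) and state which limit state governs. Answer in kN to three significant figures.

Bolt shear: A_b = π·27²/4 = 572.6 mm²; R_n = 469 × 572.6 × 5 × 2 / 1000 = 2685 kN → 0.75 × 2685 = 2010 kN.
Bearing (1.5 l_c t F_u ≤ 3.0 d t F_u): upper limit = 3.0·27·8·450 / 1000 = 291.6 kN.
  Edge l_c = 40 − 30/2 = 25 → r_n = 135 kN; interior l_c = 80 − 30 = 50 → r_n = 270 kN.
  R_n,bearing = 1·135 + 4·270 = 1215 kN → 0.75 × 1215 = 911 kN.
Bearing governs: 911 kN.

911 kN (bearing governs)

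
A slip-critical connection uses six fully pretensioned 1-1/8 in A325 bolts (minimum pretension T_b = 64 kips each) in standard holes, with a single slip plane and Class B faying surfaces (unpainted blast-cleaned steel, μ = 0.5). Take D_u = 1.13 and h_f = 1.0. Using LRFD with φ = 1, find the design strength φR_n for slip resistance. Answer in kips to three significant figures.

217 kips

R_n = μ · D_u · h_f · T_b · n_s · n_b = 0.5 × 1.13 × 1.0 × 64 × 1 × 6 = 217 kips.
Design strength φR_n = 1 × 217 = 217 kips.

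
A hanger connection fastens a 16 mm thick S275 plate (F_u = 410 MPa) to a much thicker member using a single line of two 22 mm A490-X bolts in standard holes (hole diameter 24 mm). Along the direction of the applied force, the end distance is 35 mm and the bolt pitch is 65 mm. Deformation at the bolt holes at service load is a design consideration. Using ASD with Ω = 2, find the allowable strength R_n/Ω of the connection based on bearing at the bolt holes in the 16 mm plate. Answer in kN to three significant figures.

Per bolt r_n = 1.2 l_c t F_u ≤ 2.4 d t F_u; upper limit = 2.4 × 22 × 16 × 410 / 1000 = 346.4 kN.
Edge bolt: l_c = 35 − 24/2 = 23 mm → 1.2 × 23 × 16 × 410 / 1000 = 181.1 → r_n = 181.1 kN.
Interior bolts: l_c = 65 − 24 = 41 mm → 1.2 × 41 × 16 × 410 / 1000 = 322.8 → r_n = 322.8 kN.
R_n = 1 × 181.1 + 1 × 322.8 = 503.8 kN.
Allowable strength R_n/Ω = 503.8 / 2 = 252 kN.

252 kN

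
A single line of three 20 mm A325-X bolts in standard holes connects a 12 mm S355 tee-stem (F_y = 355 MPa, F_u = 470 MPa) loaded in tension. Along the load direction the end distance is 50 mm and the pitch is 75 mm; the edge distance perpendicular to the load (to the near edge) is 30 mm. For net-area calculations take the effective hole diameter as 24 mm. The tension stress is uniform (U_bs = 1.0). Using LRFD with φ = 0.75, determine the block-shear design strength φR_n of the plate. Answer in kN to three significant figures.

Shear plane L_v = 50 + 2·75 = 200 mm; A_gv = 200 × 12 = 2400 mm².
A_nv = (200 − 2.5·24) × 12 = 1680 mm².
A_nt = (30 − 0.5·24) × 12 = 216 mm².
0.6 F_u A_nv = 473.8 kN; 0.6 F_y A_gv = 511.2 kN → shear rupture governs the shear term.
R_n = 473.8 + 1.0 × 470 × 216 / 1000 = 575.3 kN.
Design strength φR_n = 0.75 × 575.3 = 431 kN.

431 kN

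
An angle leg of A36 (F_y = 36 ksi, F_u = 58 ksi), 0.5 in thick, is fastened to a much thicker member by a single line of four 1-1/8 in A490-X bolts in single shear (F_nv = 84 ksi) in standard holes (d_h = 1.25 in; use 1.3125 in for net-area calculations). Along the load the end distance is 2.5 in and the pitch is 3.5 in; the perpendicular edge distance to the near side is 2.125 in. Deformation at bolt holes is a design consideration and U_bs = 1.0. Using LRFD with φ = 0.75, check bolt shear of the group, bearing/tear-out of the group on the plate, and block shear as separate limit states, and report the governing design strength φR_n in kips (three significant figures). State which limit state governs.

137 kips (block shear governs)

Bolt shear: A_b = π·1.125²/4 = 0.994 in²; R_n = 84 × 0.994 × 4 × 1 = 334 kips → 0.75 × 334 = 250 kips.
Bearing: edge l_c = 1.875, r_n = 65.25 kips; interior l_c = 2.25, r_n = 78.3 kips; R_n = 65.25 + 3·78.3 = 300.1 kips → 225 kips.
Block shear: A_gv = 6.5, A_nv = 4.203, A_nt = 0.7344 in²; R_n = min(0.6F_uA_nv, 0.6F_yA_gv) + U_bs·F_u·A_nt = 183 kips → 137 kips.
Block shear governs: 137 kips.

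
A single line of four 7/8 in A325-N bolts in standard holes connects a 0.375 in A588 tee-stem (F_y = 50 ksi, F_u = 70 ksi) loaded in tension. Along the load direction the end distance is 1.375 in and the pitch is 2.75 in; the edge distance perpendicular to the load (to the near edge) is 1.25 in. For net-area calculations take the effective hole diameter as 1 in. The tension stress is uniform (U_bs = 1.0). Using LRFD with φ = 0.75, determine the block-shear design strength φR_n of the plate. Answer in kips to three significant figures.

Shear plane L_v = 1.375 + 3·2.75 = 9.625 in; A_gv = 9.625 × 0.375 = 3.609 in².
A_nv = (9.625 − 3.5·1) × 0.375 = 2.297 in².
A_nt = (1.25 − 0.5·1) × 0.375 = 0.2812 in².
0.6 F_u A_nv = 96.47 kips; 0.6 F_y A_gv = 108.3 kips → shear rupture governs the shear term.
R_n = 96.47 + 1.0 × 70 × 0.2812 = 116.2 kips.
Design strength φR_n = 0.75 × 116.2 = 87.1 kips.

87.1 kips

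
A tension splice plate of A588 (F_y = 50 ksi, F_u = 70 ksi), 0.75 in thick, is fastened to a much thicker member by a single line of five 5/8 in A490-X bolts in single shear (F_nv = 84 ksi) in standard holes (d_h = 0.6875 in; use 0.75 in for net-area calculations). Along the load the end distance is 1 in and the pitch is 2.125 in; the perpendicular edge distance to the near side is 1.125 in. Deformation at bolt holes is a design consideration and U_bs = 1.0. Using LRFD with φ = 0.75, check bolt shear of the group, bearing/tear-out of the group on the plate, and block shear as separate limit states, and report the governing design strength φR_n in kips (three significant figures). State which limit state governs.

Bolt shear: A_b = π·0.625²/4 = 0.3068 in²; R_n = 84 × 0.3068 × 5 × 1 = 128.9 kips → 0.75 × 128.9 = 96.6 kips.
Bearing: edge l_c = 0.6562, r_n = 41.34 kips; interior l_c = 1.438, r_n = 78.75 kips; R_n = 41.34 + 4·78.75 = 356.3 kips → 267 kips.
Block shear: A_gv = 7.125, A_nv = 4.594, A_nt = 0.5625 in²; R_n = min(0.6F_uA_nv, 0.6F_yA_gv) + U_bs·F_u·A_nt = 232.3 kips → 174 kips.
Bolt shear governs: 96.6 kips.

96.6 kips (bolt shear governs)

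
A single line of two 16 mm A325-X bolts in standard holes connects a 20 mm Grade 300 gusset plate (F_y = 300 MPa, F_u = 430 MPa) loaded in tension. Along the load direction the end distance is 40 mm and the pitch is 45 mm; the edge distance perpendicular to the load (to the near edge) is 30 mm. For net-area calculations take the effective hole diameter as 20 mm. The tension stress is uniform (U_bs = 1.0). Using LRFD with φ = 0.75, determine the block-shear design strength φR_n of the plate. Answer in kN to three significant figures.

342 kN

Shear plane L_v = 40 + 1·45 = 85 mm; A_gv = 85 × 20 = 1700 mm².
A_nv = (85 − 1.5·20) × 20 = 1100 mm².
A_nt = (30 − 0.5·20) × 20 = 400 mm².
0.6 F_u A_nv = 283.8 kN; 0.6 F_y A_gv = 306 kN → shear rupture governs the shear term.
R_n = 283.8 + 1.0 × 430 × 400 / 1000 = 455.8 kN.
Design strength φR_n = 0.75 × 455.8 = 342 kN.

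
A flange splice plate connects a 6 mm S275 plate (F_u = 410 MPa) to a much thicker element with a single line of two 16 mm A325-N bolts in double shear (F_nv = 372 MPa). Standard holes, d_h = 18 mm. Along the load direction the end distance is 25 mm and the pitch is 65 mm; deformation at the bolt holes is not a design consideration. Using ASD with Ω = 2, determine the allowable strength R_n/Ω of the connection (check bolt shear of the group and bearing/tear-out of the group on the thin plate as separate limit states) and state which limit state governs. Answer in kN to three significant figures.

88.6 kN (bearing governs)

Bolt shear: A_b = π·16²/4 = 201.1 mm²; R_n = 372 × 201.1 × 2 × 2 / 1000 = 299.2 kN → 299.2 / 2 = 150 kN.
Bearing (1.5 l_c t F_u ≤ 3.0 d t F_u): upper limit = 3.0·16·6·410 / 1000 = 118.1 kN.
  Edge l_c = 25 − 18/2 = 16 → r_n = 59.04 kN; interior l_c = 65 − 18 = 47 → r_n = 118.1 kN.
  R_n,bearing = 1·59.04 + 1·118.1 = 177.1 kN → 177.1 / 2 = 88.6 kN.
Bearing governs: 88.6 kN.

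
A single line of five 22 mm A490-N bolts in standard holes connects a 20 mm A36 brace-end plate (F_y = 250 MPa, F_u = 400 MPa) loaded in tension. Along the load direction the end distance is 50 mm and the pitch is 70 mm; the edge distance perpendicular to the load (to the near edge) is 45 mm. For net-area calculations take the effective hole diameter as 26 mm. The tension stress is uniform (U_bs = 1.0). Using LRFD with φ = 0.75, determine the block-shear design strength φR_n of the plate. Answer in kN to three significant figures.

Shear plane L_v = 50 + 4·70 = 330 mm; A_gv = 330 × 20 = 6600 mm².
A_nv = (330 − 4.5·26) × 20 = 4260 mm².
A_nt = (45 − 0.5·26) × 20 = 640 mm².
0.6 F_u A_nv = 1022 kN; 0.6 F_y A_gv = 990 kN → shear yielding governs the shear term.
R_n = 990 + 1.0 × 400 × 640 / 1000 = 1246 kN.
Design strength φR_n = 0.75 × 1246 = 934 kN.

934 kN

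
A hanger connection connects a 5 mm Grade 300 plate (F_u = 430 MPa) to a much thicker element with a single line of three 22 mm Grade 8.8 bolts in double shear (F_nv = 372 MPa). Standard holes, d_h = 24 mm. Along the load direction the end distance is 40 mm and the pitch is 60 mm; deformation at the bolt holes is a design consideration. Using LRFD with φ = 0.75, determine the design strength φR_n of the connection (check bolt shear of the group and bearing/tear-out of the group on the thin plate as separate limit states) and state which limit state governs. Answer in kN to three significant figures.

Bolt shear: A_b = π·22²/4 = 380.1 mm²; R_n = 372 × 380.1 × 3 × 2 / 1000 = 848.5 kN → 0.75 × 848.5 = 636 kN.
Bearing (1.2 l_c t F_u ≤ 2.4 d t F_u): upper limit = 2.4·22·5·430 / 1000 = 113.5 kN.
  Edge l_c = 40 − 24/2 = 28 → r_n = 72.24 kN; interior l_c = 60 − 24 = 36 → r_n = 92.88 kN.
  R_n,bearing = 1·72.24 + 2·92.88 = 258 kN → 0.75 × 258 = 193 kN.
Bearing governs: 193 kN.

193 kN (bearing governs)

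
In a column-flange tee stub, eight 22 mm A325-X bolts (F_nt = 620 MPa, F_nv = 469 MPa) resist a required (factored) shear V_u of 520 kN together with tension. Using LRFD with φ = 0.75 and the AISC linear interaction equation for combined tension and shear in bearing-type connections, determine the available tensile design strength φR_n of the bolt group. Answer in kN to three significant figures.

1150 kN

A_b = π·22²/4 = 380.1 mm²; f_rv = 520 × 1000 / (8 × 380.1) = 171 MPa.
F'_nt = 1.3 F_nt − (F_nt / φF_nv) f_rv = 1.3·620 − (620/(0.75·469))·171 = 504.6 MPa, capped at F_nt → F'_nt = 504.6 MPa.
R_n = F'_nt · A_b · n = 504.6 × 380.1 × 8 / 1000 = 1535 kN.
Design strength φR_n = 0.75 × 1535 = 1150 kN.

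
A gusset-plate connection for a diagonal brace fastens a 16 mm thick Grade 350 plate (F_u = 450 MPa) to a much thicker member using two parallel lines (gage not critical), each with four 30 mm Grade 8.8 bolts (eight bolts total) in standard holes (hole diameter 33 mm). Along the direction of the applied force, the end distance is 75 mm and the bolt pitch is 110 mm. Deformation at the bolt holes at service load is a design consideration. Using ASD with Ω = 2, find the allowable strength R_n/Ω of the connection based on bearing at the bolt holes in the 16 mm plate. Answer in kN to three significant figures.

2060 kN

Per bolt r_n = 1.2 l_c t F_u ≤ 2.4 d t F_u; upper limit = 2.4 × 30 × 16 × 450 / 1000 = 518.4 kN.
Edge bolt: l_c = 75 − 33/2 = 58.5 mm → 1.2 × 58.5 × 16 × 450 / 1000 = 505.4 → r_n = 505.4 kN.
Interior bolts: l_c = 110 − 33 = 77 mm → 1.2 × 77 × 16 × 450 / 1000 = 665.3 → r_n = 518.4 kN.
R_n = 2 × 505.4 + 6 × 518.4 = 4121 kN.
Allowable strength R_n/Ω = 4121 / 2 = 2060 kN.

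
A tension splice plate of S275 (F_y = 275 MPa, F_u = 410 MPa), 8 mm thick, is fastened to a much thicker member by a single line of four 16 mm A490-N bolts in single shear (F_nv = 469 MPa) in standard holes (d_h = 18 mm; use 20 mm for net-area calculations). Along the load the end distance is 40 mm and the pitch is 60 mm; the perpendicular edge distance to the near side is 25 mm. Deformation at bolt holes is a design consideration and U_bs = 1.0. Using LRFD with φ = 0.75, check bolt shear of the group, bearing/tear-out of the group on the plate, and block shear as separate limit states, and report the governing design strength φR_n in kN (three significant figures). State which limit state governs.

Bolt shear: A_b = π·16²/4 = 201.1 mm²; R_n = 469 × 201.1 × 4 × 1 / 1000 = 377.2 kN → 0.75 × 377.2 = 283 kN.
Bearing: edge l_c = 31, r_n = 122 kN; interior l_c = 42, r_n = 126 kN; R_n = 122 + 3·126 = 499.9 kN → 375 kN.
Block shear: A_gv = 1760, A_nv = 1200, A_nt = 120 mm²; R_n = min(0.6F_uA_nv, 0.6F_yA_gv) + U_bs·F_u·A_nt = 339.6 kN → 255 kN.
Block shear governs: 255 kN.

255 kN (block shear governs)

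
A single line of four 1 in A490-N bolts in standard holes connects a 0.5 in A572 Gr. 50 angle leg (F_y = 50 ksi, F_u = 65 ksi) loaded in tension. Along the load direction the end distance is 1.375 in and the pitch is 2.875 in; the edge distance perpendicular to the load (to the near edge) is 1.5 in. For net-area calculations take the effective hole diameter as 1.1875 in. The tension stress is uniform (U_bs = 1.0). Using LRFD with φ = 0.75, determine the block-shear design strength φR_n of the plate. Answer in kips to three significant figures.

108 kips

Shear plane L_v = 1.375 + 3·2.875 = 10 in; A_gv = 10 × 0.5 = 5 in².
A_nv = (10 − 3.5·1.1875) × 0.5 = 2.922 in².
A_nt = (1.5 − 0.5·1.1875) × 0.5 = 0.4531 in².
0.6 F_u A_nv = 114 kips; 0.6 F_y A_gv = 150 kips → shear rupture governs the shear term.
R_n = 114 + 1.0 × 65 × 0.4531 = 143.4 kips.
Design strength φR_n = 0.75 × 143.4 = 108 kips.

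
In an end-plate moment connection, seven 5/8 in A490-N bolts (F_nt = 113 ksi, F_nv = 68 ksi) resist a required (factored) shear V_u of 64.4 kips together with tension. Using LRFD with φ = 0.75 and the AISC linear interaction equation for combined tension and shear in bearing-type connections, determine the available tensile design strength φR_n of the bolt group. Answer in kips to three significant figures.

130 kips

A_b = π·0.625²/4 = 0.3068 in²; f_rv = 64.4 / (7 × 0.3068) = 29.99 ksi.
F'_nt = 1.3 F_nt − (F_nt / φF_nv) f_rv = 1.3·113 − (113/(0.75·68))·29.99 = 80.46 ksi, capped at F_nt → F'_nt = 80.46 ksi.
R_n = F'_nt · A_b · n = 80.46 × 0.3068 × 7 = 172.8 kips.
Design strength φR_n = 0.75 × 172.8 = 130 kips.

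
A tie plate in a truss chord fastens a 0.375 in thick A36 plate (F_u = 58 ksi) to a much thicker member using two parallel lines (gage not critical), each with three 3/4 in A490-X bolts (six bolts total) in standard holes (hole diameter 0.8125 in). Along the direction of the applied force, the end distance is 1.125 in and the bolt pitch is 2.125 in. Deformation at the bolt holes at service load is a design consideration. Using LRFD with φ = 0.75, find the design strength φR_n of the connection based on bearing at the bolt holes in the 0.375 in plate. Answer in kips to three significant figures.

131 kips

Per bolt r_n = 1.2 l_c t F_u ≤ 2.4 d t F_u; upper limit = 2.4 × 0.75 × 0.375 × 58 = 39.15 kips.
Edge bolt: l_c = 1.125 − 0.8125/2 = 0.7188 in → 1.2 × 0.7188 × 0.375 × 58 = 18.76 → r_n = 18.76 kips.
Interior bolts: l_c = 2.125 − 0.8125 = 1.312 in → 1.2 × 1.312 × 0.375 × 58 = 34.26 → r_n = 34.26 kips.
R_n = 2 × 18.76 + 4 × 34.26 = 174.5 kips.
Design strength φR_n = 0.75 × 174.5 = 131 kips.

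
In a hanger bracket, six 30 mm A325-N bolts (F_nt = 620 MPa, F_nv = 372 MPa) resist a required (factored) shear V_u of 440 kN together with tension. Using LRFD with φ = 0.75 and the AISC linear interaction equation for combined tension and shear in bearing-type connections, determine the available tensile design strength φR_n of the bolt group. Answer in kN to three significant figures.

1830 kN

A_b = π·30²/4 = 706.9 mm²; f_rv = 440 × 1000 / (6 × 706.9) = 103.7 MPa.
F'_nt = 1.3 F_nt − (F_nt / φF_nv) f_rv = 1.3·620 − (620/(0.75·372))·103.7 = 575.5 MPa, capped at F_nt → F'_nt = 575.5 MPa.
R_n = F'_nt · A_b · n = 575.5 × 706.9 × 6 / 1000 = 2441 kN.
Design strength φR_n = 0.75 × 2441 = 1830 kN.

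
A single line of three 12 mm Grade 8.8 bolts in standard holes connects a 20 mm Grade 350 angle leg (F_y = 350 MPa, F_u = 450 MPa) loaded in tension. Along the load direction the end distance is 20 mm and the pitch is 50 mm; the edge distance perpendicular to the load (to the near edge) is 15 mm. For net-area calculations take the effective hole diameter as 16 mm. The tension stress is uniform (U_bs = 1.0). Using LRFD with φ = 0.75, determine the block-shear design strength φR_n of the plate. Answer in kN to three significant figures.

Shear plane L_v = 20 + 2·50 = 120 mm; A_gv = 120 × 20 = 2400 mm².
A_nv = (120 − 2.5·16) × 20 = 1600 mm².
A_nt = (15 − 0.5·16) × 20 = 140 mm².
0.6 F_u A_nv = 432 kN; 0.6 F_y A_gv = 504 kN → shear rupture governs the shear term.
R_n = 432 + 1.0 × 450 × 140 / 1000 = 495 kN.
Design strength φR_n = 0.75 × 495 = 371 kN.

371 kN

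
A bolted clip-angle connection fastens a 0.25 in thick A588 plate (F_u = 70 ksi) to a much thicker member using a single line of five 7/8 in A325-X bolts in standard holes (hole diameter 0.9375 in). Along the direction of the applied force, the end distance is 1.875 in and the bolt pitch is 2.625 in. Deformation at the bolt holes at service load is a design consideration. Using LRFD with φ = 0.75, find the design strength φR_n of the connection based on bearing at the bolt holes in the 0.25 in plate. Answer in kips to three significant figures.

128 kips

Per bolt r_n = 1.2 l_c t F_u ≤ 2.4 d t F_u; upper limit = 2.4 × 0.875 × 0.25 × 70 = 36.75 kips.
Edge bolt: l_c = 1.875 − 0.9375/2 = 1.406 in → 1.2 × 1.406 × 0.25 × 70 = 29.53 → r_n = 29.53 kips.
Interior bolts: l_c = 2.625 − 0.9375 = 1.688 in → 1.2 × 1.688 × 0.25 × 70 = 35.44 → r_n = 35.44 kips.
R_n = 1 × 29.53 + 4 × 35.44 = 171.3 kips.
Design strength φR_n = 0.75 × 171.3 = 128 kips.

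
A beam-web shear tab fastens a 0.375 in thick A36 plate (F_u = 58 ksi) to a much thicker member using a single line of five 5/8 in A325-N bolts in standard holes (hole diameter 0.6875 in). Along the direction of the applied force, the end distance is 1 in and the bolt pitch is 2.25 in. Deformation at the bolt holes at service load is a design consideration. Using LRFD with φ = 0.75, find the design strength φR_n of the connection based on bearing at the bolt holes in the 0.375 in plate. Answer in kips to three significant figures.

Per bolt r_n = 1.2 l_c t F_u ≤ 2.4 d t F_u; upper limit = 2.4 × 0.625 × 0.375 × 58 = 32.62 kips.
Edge bolt: l_c = 1 − 0.6875/2 = 0.6562 in → 1.2 × 0.6562 × 0.375 × 58 = 17.13 → r_n = 17.13 kips.
Interior bolts: l_c = 2.25 − 0.6875 = 1.562 in → 1.2 × 1.562 × 0.375 × 58 = 40.78 → r_n = 32.62 kips.
R_n = 1 × 17.13 + 4 × 32.62 = 147.6 kips.
Design strength φR_n = 0.75 × 147.6 = 111 kips.

111 kips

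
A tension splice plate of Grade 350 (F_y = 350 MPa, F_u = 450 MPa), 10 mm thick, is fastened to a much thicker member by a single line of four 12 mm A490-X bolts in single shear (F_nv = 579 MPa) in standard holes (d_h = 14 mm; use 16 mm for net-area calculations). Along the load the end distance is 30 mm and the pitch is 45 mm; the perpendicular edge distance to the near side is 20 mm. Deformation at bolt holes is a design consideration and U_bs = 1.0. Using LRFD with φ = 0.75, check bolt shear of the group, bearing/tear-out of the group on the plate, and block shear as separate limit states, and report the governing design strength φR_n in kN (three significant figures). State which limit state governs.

Bolt shear: A_b = π·12²/4 = 113.1 mm²; R_n = 579 × 113.1 × 4 × 1 / 1000 = 261.9 kN → 0.75 × 261.9 = 196 kN.
Bearing: edge l_c = 23, r_n = 124.2 kN; interior l_c = 31, r_n = 129.6 kN; R_n = 124.2 + 3·129.6 = 513 kN → 385 kN.
Block shear: A_gv = 1650, A_nv = 1090, A_nt = 120 mm²; R_n = min(0.6F_uA_nv, 0.6F_yA_gv) + U_bs·F_u·A_nt = 348.3 kN → 261 kN.
Bolt shear governs: 196 kN.

196 kN (bolt shear governs)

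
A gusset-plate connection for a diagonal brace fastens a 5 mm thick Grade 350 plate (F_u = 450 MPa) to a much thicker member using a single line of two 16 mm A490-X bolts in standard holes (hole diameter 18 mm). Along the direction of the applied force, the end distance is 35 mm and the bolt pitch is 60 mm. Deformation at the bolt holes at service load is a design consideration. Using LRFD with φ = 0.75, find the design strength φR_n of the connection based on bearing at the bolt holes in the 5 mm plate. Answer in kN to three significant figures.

117 kN

Per bolt r_n = 1.2 l_c t F_u ≤ 2.4 d t F_u; upper limit = 2.4 × 16 × 5 × 450 / 1000 = 86.4 kN.
Edge bolt: l_c = 35 − 18/2 = 26 mm → 1.2 × 26 × 5 × 450 / 1000 = 70.2 → r_n = 70.2 kN.
Interior bolts: l_c = 60 − 18 = 42 mm → 1.2 × 42 × 5 × 450 / 1000 = 113.4 → r_n = 86.4 kN.
R_n = 1 × 70.2 + 1 × 86.4 = 156.6 kN.
Design strength φR_n = 0.75 × 156.6 = 117 kN.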